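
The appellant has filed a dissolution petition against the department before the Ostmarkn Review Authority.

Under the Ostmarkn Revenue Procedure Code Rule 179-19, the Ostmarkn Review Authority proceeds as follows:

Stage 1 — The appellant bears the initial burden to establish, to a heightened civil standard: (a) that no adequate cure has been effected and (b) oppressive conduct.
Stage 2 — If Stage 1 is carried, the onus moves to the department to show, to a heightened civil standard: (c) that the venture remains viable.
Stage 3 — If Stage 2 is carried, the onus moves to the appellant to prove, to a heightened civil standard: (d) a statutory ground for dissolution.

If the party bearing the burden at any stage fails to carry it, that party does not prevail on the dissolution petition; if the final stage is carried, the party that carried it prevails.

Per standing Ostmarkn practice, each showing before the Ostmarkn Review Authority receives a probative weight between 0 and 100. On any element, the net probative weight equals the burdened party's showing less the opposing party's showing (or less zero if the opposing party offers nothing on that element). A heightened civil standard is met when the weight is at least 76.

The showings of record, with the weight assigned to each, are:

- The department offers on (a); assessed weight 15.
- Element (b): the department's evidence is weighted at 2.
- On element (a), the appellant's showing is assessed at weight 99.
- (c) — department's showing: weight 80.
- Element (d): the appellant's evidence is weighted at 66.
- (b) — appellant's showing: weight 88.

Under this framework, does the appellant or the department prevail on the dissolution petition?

department

Stage 1 (appellant, a heightened civil standard, weight is at least 76): (a) net 99−15=84 ≥ 76 — meets; (b) net 88−2=86 ≥ 76 — meets.
  All elements met. The burden passes to the department.
Stage 2 (department, a heightened civil standard, weight is at least 76): (c) 80 ≥ 76 — meets.
  Stage 2 carried; the burden shifts to the appellant.
Stage 3 (appellant, a heightened civil standard, weight is at least 76): (d) 66 < 76 — fails.
  Stage 3 not carried; the appellant fails its burden.
The department prevails.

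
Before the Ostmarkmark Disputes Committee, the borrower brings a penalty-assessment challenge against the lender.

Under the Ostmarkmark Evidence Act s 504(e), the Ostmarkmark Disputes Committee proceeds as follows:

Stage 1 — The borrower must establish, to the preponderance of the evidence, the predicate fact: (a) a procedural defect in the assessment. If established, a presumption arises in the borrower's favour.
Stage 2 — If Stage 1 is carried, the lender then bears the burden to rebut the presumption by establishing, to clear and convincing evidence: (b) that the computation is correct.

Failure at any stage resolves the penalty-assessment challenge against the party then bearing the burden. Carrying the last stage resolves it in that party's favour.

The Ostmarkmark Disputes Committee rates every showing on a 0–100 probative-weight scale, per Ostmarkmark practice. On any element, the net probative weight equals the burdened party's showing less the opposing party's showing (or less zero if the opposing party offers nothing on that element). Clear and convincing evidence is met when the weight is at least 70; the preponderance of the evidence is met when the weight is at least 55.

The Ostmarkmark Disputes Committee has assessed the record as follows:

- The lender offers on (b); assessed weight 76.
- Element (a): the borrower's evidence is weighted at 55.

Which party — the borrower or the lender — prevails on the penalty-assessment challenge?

lender

At Stage 1 the borrower must meet the preponderance of the evidence (weight is at least 55): on (a) the weight is 55, which does reach 55, so (a) meets the standard.
  Stage 1 carried; the burden shifts to the lender.
At Stage 2 the lender must meet clear and convincing evidence (weight is at least 70): on (b) the weight is 76, which does reach 70, so (b) meets the standard.
  Stage 2 carried; the final stage is satisfied.
Every stage carried; the lender prevails.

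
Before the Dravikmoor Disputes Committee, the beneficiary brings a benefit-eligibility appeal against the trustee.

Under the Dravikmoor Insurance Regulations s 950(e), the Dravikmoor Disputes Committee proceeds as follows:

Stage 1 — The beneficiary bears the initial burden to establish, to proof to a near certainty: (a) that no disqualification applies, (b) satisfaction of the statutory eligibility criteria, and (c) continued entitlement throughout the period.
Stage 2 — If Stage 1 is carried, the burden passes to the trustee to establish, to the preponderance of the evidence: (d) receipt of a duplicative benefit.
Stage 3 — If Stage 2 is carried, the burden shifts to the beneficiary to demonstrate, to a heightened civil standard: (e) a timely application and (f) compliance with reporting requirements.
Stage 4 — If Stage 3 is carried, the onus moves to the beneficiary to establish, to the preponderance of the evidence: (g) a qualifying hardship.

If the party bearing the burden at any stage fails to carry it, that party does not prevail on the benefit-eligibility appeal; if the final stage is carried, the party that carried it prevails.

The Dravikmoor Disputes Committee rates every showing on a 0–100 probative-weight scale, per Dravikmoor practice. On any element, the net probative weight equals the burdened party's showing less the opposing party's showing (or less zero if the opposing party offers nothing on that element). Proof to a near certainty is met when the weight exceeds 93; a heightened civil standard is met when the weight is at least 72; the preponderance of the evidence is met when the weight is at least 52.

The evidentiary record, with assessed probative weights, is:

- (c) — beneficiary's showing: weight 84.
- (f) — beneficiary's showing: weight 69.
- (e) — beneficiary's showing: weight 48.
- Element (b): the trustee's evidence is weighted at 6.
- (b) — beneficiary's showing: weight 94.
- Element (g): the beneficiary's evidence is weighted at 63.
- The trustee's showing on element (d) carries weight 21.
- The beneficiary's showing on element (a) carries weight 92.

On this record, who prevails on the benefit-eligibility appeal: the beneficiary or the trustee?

trustee

At Stage 1 the beneficiary must meet proof to a near certainty (weight exceeds 93): on (a) the weight is 92, which does not exceed 93, so (a) does not meet the standard; on (b) the weight is 94 less the opposing 6 gives net 88, ≤ 93, so (b) does not meet the standard; on (c) the weight is 84, which does not exceed 93, so (c) does not meet the standard.
  Not every element is met, so the beneficiary fails to carry Stage 1.
So the trustee prevails.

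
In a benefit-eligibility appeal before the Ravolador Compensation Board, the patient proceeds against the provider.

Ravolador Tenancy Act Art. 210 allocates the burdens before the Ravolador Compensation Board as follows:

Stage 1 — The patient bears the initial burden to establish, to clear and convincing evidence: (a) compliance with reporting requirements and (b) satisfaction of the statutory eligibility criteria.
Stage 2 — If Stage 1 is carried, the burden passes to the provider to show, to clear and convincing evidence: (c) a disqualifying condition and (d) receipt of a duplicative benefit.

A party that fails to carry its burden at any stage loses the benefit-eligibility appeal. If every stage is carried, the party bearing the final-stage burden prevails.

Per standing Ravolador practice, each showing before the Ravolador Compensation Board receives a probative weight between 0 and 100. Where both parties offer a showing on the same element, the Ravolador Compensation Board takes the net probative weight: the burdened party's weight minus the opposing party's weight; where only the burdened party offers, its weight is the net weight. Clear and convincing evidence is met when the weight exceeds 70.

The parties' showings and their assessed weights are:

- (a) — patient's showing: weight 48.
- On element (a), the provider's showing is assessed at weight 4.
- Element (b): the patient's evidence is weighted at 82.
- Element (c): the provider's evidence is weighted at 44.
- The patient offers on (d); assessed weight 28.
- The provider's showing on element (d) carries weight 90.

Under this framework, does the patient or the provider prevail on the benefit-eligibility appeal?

provider

At Stage 1 the patient must meet clear and convincing evidence (weight exceeds 70): on (a) the weight is 48 less the opposing 4 gives net 44, ≤ 70, so (a) does not meet the standard; on (b) the weight is 82, which does exceed 70, so (b) meets the standard.
  Stage 1 not carried; the patient fails its burden.
The provider prevails.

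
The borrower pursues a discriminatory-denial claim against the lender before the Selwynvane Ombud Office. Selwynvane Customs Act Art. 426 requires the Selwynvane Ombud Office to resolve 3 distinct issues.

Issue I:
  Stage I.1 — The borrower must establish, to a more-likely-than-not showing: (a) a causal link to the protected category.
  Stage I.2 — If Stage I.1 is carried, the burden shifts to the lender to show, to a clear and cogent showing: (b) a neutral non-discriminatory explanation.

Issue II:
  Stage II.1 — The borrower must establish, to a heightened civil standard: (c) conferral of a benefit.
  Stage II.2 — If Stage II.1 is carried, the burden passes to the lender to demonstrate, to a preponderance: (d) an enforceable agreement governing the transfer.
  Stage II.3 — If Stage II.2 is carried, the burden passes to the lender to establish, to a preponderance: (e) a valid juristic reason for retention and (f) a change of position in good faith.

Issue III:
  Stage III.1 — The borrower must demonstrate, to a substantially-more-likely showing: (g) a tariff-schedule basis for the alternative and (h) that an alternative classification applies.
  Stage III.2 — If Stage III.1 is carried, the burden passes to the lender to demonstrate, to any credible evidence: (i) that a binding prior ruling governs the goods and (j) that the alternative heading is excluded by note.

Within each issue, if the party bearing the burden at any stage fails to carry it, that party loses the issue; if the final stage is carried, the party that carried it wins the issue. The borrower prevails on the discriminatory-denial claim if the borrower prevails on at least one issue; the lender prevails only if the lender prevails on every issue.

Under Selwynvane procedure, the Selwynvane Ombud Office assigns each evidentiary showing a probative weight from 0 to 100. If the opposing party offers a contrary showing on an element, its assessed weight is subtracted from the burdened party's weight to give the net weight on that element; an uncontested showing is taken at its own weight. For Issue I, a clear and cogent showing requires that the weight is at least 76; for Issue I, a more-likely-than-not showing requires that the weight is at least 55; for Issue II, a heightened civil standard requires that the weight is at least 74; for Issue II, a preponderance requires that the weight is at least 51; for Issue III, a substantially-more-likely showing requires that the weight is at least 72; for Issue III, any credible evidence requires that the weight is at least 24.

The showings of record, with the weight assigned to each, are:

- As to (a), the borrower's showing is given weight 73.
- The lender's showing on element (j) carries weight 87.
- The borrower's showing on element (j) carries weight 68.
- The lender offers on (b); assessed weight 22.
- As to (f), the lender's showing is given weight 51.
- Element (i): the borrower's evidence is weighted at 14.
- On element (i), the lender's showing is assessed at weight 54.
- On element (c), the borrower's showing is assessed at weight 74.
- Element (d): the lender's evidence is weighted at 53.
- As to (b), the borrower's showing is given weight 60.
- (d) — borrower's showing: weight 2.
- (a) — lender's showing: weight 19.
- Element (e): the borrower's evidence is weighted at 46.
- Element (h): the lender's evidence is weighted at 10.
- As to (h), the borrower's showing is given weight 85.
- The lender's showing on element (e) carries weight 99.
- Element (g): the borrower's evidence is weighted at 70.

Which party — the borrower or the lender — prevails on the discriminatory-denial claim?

lender

— Issue I —
Stage I.1 (borrower, a more-likely-than-not showing, weight is at least 55): (a) net 73−19=54 < 55 — fails.
  Stage I.1 not carried; the borrower fails its burden.
So the lender prevails on this issue.
— Issue II —
Stage II.1 — burden on borrower; standard: a heightened civil standard (weight is at least 74).
    (c): 74 ≥ 74 [met]
  The borrower carries Stage II.1; the lender now bears the burden.
Stage II.2 — burden on lender; standard: a preponderance (weight is at least 51).
    (d): 53 − 2 = 51 ≥ 51 [met]
  Stage II.2 is satisfied; the lender continues to bear the burden.
Stage II.3 — burden on lender; standard: a preponderance (weight is at least 51).
    (e): 99 − 46 = 53 ≥ 51 [met]
    (f): 51 ≥ 51 [met]
  The lender carries the last stage.
All stages carried — the lender prevails on this issue.
— Issue III —
Stage III.1 (borrower, a substantially-more-likely showing, weight is at least 72): (g) 70 < 72 — fails; (h) net 85−10=75 ≥ 72 — meets.
  Not every element is met, so the borrower fails to carry Stage III.1.
The lender prevails on this issue.
Per-issue: Issue I → lender; Issue II → lender; Issue III → lender. The borrower must prevail on at least one issue; overall, the lender prevails.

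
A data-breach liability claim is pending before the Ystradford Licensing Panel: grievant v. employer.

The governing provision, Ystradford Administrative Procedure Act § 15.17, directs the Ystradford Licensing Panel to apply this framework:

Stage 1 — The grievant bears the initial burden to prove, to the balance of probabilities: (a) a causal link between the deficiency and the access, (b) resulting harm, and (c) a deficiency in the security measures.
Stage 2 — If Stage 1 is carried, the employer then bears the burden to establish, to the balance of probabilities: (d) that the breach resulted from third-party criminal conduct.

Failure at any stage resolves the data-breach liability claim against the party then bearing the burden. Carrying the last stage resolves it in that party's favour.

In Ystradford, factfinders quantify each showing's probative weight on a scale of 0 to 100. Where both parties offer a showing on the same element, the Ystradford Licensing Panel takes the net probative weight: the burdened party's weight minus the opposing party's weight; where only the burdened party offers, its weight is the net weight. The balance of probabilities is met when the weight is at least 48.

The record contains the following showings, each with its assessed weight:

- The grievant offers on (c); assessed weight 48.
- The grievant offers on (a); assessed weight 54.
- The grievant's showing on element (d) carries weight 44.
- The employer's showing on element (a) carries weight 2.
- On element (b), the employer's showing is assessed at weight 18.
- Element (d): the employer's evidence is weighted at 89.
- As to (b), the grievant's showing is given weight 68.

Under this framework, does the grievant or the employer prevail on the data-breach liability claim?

grievant

Stage 1 (grievant, the balance of probabilities, weight is at least 48): (a) net 54−2=52 ≥ 48 — meets; (b) net 68−18=50 ≥ 48 — meets; (c) 48 ≥ 48 — meets.
  Stage 1 carried; the burden shifts to the employer.
Stage 2 (employer, the balance of probabilities, weight is at least 48): (d) net 89−44=45 < 48 — fails.
  Stage 2 not carried; the employer fails its burden.
The grievant prevails.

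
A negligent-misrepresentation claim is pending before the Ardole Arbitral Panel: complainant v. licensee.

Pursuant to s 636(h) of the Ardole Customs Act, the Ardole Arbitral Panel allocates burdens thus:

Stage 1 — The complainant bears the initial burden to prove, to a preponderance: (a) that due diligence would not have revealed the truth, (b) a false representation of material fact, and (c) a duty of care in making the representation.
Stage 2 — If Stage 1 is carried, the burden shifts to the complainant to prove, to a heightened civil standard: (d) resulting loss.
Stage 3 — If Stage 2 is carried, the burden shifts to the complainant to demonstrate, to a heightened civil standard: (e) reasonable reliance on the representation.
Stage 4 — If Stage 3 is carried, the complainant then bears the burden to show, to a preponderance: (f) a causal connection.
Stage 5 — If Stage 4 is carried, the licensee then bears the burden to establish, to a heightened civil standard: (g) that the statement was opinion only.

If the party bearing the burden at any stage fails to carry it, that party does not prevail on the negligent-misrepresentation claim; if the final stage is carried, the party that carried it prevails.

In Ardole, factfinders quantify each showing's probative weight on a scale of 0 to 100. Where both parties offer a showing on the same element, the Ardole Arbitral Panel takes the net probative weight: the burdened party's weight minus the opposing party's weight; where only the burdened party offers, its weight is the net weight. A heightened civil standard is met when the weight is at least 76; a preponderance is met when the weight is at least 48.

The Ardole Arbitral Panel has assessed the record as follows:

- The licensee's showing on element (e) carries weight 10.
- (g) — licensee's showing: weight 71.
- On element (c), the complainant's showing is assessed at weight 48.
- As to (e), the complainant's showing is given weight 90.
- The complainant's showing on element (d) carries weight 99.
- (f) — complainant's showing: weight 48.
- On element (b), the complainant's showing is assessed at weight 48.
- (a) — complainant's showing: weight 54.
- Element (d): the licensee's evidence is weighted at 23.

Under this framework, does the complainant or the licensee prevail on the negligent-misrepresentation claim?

complainant

At Stage 1 the complainant must meet a preponderance (weight is at least 48): on (a) the weight is 54, ≥ 48, so (a) meets the standard; on (b) the weight is 48, ≥ 48, so (b) meets the standard; on (c) the weight is 48, which does reach 48, so (c) meets the standard.
  Stage 1 is satisfied; the complainant continues to bear the burden.
At Stage 2 the complainant must meet a heightened civil standard (weight is at least 76): on (d) the weight is 99 less the opposing 23 gives net 76, ≥ 76, so (d) meets the standard.
  All elements met. The complainant retains the burden for Stage 3.
At Stage 3 the complainant must meet a heightened civil standard (weight is at least 76): on (e) the weight is 90 less the opposing 10 gives net 80, which does reach 76, so (e) meets the standard.
  Stage 3 is satisfied; the complainant continues to bear the burden.
At Stage 4 the complainant must meet a preponderance (weight is at least 48): on (f) the weight is 48, ≥ 48, so (f) meets the standard.
  Stage 4 is satisfied; the onus moves to the licensee.
At Stage 5 the licensee must meet a heightened civil standard (weight is at least 76): on (g) the weight is 71, which does not reach 76, so (g) does not meet the standard.
  Not every element is met, so the licensee fails to carry Stage 5.
The analysis ends at Stage 5; the complainant prevails.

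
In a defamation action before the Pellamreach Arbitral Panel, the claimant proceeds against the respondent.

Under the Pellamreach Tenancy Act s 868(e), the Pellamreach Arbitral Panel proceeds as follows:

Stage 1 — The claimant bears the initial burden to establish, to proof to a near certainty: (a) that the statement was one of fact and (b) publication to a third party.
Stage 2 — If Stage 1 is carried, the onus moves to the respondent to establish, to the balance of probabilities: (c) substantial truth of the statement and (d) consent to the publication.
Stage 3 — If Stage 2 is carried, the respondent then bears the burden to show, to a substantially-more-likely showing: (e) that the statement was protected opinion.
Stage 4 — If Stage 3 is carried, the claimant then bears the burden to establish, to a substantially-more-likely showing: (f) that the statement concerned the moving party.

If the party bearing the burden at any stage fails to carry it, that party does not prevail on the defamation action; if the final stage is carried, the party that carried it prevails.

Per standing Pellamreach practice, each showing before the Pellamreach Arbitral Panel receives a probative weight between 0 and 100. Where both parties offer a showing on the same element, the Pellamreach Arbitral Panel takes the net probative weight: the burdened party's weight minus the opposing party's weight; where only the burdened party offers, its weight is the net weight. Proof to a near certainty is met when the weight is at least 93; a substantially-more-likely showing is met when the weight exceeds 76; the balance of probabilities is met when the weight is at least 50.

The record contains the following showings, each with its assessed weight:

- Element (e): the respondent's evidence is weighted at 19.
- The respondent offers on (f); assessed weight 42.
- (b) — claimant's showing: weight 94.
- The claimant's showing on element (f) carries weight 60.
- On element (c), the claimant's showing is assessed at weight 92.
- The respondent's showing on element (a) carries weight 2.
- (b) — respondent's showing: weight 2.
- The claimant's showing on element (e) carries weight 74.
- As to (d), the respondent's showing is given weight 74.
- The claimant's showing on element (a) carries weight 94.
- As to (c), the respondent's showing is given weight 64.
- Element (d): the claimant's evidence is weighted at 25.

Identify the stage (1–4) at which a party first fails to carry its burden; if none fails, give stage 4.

stage 1

Stage 1 — burden on claimant; standard: proof to a near certainty (weight is at least 93).
    (a): 94 − 2 = 92 < 93 [not met]
    (b): 94 − 2 = 92 < 93 [not met]
  Stage 1 not carried; the claimant fails its burden.
The respondent prevails.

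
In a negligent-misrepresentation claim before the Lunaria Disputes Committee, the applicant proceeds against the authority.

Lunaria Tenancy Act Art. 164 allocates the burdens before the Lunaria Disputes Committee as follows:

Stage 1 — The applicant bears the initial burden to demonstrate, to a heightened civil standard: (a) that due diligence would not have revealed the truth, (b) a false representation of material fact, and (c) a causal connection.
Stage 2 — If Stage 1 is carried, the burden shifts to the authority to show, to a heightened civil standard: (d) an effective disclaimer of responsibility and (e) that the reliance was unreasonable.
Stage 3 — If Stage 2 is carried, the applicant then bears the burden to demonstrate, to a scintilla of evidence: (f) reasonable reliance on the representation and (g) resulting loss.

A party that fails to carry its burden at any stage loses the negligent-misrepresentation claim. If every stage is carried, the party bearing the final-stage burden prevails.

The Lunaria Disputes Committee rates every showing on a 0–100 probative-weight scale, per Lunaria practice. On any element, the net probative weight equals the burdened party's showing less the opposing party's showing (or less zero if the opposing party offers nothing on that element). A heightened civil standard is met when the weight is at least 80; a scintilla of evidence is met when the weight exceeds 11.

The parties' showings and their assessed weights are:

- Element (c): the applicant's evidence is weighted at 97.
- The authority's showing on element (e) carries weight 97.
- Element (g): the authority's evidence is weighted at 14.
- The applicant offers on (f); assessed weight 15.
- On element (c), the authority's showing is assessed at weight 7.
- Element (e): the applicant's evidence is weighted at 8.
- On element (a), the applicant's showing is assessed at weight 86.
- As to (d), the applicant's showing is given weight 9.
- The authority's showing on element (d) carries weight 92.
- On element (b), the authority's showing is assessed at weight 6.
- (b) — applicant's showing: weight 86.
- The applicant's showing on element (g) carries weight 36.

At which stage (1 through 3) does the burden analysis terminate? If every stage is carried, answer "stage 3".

stage 3

At Stage 1 the applicant must meet a heightened civil standard (weight is at least 80): on (a) the weight is 86, ≥ 80, so (a) meets the standard; on (b) the weight is 86 less the opposing 6 gives net 80, ≥ 80, so (b) meets the standard; on (c) the weight is 97 less the opposing 7 gives net 90, which does reach 80, so (c) meets the standard.
  All elements met. The burden passes to the authority.
At Stage 2 the authority must meet a heightened civil standard (weight is at least 80): on (d) the weight is 92 less the opposing 9 gives net 83, which does reach 80, so (d) meets the standard; on (e) the weight is 97 less the opposing 8 gives net 89, ≥ 80, so (e) meets the standard.
  Stage 2 is satisfied; the onus moves to the applicant.
At Stage 3 the applicant must meet a scintilla of evidence (weight exceeds 11): on (f) the weight is 15, > 11, so (f) meets the standard; on (g) the weight is 36 less the opposing 14 gives net 22, > 11, so (g) meets the standard.
  Stage 3 carried; the final stage is satisfied.
With every stage satisfied, the applicant prevails.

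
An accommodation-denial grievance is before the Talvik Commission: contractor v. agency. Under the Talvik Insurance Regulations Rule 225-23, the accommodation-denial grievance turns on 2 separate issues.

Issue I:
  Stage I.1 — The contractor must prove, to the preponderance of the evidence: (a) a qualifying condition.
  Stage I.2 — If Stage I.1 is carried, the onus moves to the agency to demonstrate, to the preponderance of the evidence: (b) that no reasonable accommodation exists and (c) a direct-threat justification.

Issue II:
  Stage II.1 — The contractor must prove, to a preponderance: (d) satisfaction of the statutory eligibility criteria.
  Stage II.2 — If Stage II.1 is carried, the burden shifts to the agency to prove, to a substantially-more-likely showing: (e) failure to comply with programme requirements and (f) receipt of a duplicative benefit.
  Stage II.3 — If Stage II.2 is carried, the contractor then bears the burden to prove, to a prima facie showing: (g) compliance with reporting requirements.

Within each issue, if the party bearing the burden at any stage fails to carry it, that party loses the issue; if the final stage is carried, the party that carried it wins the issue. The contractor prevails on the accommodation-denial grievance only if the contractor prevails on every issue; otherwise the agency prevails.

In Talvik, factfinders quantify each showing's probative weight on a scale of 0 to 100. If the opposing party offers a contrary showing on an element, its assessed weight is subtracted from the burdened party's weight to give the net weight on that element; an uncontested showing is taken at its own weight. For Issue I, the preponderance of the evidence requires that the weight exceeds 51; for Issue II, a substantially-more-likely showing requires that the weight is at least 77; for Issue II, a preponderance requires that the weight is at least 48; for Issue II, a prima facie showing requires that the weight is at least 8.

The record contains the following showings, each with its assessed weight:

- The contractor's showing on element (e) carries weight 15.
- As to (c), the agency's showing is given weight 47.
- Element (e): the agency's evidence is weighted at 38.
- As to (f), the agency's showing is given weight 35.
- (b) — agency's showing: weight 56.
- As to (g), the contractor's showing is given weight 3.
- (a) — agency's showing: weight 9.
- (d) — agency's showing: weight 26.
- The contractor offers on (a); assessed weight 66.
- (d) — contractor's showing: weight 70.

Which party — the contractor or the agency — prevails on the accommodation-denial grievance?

— Issue I —
At Stage I.1 the contractor must meet the preponderance of the evidence (weight exceeds 51): on (a) the weight is 66 less the opposing 9 gives net 57, which does exceed 51, so (a) meets the standard.
  All elements met. The burden passes to the agency.
At Stage I.2 the agency must meet the preponderance of the evidence (weight exceeds 51): on (b) the weight is 56, which does exceed 51, so (b) meets the standard; on (c) the weight is 47, which does not exceed 51, so (c) does not meet the standard.
  Not every element is met, so the agency fails to carry Stage I.2.
The analysis ends at Stage I.2; the contractor prevails on this issue.
— Issue II —
At Stage II.1 the contractor must meet a preponderance (weight is at least 48): on (d) the weight is 70 less the opposing 26 gives net 44, < 48, so (d) does not meet the standard.
  Stage II.1 not carried; the contractor fails its burden.
The agency prevails on this issue.
Per-issue: Issue I → contractor; Issue II → agency. The contractor must prevail on every issue; overall, the agency prevails.

agency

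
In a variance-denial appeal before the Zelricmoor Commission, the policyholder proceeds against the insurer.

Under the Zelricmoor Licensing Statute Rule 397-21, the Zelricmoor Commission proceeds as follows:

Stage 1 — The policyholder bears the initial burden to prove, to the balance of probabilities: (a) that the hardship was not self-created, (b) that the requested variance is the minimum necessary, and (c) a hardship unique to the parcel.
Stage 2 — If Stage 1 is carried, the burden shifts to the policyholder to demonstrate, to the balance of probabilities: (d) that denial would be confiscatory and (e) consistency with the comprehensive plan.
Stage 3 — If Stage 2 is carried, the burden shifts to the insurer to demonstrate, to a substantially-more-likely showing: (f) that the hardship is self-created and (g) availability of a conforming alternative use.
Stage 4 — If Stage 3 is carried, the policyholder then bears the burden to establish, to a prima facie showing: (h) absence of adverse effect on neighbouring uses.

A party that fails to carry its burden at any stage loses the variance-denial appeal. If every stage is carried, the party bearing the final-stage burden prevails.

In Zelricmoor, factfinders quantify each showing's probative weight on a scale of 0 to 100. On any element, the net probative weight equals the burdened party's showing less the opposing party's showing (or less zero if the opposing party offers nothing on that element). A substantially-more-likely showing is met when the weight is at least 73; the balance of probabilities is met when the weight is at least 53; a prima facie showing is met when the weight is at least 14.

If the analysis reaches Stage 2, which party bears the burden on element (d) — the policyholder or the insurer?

policyholder

Stage 2's rule assigns the burden to the policyholder (to the balance of probabilities).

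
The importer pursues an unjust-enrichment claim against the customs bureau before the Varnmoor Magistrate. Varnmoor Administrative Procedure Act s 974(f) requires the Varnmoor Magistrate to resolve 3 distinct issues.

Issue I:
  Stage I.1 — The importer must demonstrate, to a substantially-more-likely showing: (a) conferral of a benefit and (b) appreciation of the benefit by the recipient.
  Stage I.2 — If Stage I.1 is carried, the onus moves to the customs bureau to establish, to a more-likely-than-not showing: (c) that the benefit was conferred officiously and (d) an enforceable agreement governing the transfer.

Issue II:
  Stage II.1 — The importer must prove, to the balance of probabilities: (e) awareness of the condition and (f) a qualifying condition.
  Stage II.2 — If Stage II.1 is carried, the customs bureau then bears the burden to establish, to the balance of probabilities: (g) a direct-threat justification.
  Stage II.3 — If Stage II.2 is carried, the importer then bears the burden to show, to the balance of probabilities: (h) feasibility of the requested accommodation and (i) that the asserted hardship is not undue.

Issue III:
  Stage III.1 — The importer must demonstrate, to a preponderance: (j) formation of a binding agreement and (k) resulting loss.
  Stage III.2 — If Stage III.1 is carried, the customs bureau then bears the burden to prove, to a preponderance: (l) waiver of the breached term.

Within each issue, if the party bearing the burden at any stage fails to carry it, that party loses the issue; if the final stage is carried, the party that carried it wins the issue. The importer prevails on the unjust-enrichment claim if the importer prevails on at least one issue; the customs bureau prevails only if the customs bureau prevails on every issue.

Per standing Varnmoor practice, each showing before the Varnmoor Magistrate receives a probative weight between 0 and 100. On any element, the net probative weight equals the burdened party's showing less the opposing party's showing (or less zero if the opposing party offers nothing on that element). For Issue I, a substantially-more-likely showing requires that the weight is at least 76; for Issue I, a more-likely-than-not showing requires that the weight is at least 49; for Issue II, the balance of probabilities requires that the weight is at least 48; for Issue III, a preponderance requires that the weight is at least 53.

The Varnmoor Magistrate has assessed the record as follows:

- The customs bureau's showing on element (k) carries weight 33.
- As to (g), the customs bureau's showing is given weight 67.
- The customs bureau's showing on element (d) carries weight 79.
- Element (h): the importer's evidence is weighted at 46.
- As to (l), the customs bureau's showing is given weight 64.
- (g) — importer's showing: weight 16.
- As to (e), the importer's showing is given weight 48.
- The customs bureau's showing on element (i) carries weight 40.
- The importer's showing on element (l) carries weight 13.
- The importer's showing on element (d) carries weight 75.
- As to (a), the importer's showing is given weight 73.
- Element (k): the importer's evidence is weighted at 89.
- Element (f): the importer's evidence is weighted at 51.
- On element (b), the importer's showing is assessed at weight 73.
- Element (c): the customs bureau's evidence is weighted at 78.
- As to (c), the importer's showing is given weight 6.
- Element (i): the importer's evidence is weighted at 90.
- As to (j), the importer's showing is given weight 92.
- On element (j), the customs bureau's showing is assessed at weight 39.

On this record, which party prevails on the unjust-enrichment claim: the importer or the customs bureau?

— Issue I —
At Stage I.1 the importer must meet a substantially-more-likely showing (weight is at least 76): on (a) the weight is 73, which does not reach 76, so (a) does not meet the standard; on (b) the weight is 73, < 76, so (b) does not meet the standard.
  Not every element is met, so the importer fails to carry Stage I.1.
So the customs bureau prevails on this issue.
— Issue II —
Stage II.1 (importer, the balance of probabilities, weight is at least 48): (e) 48 ≥ 48 — meets; (f) 51 ≥ 48 — meets.
  Stage II.1 carried; the burden shifts to the customs bureau.
Stage II.2 (customs bureau, the balance of probabilities, weight is at least 48): (g) net 67−16=51 ≥ 48 — meets.
  Stage II.2 carried; the burden shifts to the importer.
Stage II.3 (importer, the balance of probabilities, weight is at least 48): (h) 46 < 48 — fails; (i) net 90−40=50 ≥ 48 — meets.
  The importer does not carry Stage II.3.
The customs bureau prevails on this issue.
— Issue III —
Stage III.1 (importer, a preponderance, weight is at least 53): (j) net 92−39=53 ≥ 53 — meets; (k) net 89−33=56 ≥ 53 — meets.
  Stage III.1 is satisfied; the onus moves to the customs bureau.
Stage III.2 (customs bureau, a preponderance, weight is at least 53): (l) net 64−13=51 < 53 — fails.
  The customs bureau does not carry Stage III.2.
So the importer prevails on this issue.
Per-issue: Issue I → customs bureau; Issue II → customs bureau; Issue III → importer. The importer must prevail on at least one issue; overall, the importer prevails.

importer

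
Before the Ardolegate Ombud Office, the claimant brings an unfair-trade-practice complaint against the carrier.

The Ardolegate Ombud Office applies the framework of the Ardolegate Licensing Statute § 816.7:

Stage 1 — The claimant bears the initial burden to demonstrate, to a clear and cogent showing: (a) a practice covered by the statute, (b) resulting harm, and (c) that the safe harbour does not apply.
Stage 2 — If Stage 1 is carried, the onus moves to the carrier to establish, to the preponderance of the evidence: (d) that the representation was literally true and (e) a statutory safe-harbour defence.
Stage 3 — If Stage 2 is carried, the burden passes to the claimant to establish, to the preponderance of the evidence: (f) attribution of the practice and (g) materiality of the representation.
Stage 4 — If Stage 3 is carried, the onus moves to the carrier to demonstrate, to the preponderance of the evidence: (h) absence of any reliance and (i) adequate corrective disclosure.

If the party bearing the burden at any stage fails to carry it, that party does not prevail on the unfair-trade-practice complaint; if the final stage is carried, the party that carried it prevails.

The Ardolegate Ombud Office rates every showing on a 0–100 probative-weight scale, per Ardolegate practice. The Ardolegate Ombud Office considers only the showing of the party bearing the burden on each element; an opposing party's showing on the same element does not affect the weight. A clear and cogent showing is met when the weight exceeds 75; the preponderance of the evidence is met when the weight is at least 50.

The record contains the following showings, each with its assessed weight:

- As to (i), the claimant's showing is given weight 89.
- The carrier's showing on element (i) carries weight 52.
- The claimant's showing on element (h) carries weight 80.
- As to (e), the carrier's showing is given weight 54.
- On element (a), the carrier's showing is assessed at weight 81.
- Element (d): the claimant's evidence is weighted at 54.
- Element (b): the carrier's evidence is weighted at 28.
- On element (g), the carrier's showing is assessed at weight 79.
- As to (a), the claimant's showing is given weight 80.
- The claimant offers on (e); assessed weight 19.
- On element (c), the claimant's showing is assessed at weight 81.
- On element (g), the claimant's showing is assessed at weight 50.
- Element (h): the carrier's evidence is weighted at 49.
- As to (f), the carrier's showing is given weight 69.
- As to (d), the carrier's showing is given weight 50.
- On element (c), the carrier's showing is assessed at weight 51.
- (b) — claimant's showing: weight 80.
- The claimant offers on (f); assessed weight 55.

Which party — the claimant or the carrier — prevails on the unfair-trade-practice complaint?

Stage 1 — burden on claimant; standard: a clear and cogent showing (weight exceeds 75).
    (a): 80 (carrier's 81 disregarded) > 75 [met]
    (b): 80 (carrier's 28 disregarded) > 75 [met]
    (c): 81 (carrier's 51 disregarded) > 75 [met]
  The claimant carries Stage 1; the carrier now bears the burden.
Stage 2 — burden on carrier; standard: the preponderance of the evidence (weight is at least 50).
    (d): 50 (claimant's 54 disregarded) ≥ 50 [met]
    (e): 54 (claimant's 19 disregarded) ≥ 50 [met]
  Stage 2 carried; the burden shifts to the claimant.
Stage 3 — burden on claimant; standard: the preponderance of the evidence (weight is at least 50).
    (f): 55 (carrier's 69 disregarded) ≥ 50 [met]
    (g): 50 (carrier's 79 disregarded) ≥ 50 [met]
  Stage 3 carried; the burden shifts to the carrier.
Stage 4 — burden on carrier; standard: the preponderance of the evidence (weight is at least 50).
    (h): 49 (claimant's 80 disregarded) < 50 [not met]
    (i): 52 (claimant's 89 disregarded) ≥ 50 [met]
  Stage 4 not carried; the carrier fails its burden.
The claimant prevails.

claimant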